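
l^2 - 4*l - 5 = (l - 5)*(l + 1)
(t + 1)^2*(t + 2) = t^3 + 4*t^2 + 5*t + 2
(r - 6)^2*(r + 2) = r^3 - 10*r^2 + 12*r + 72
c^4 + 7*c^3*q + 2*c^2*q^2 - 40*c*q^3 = c*(c - 2*q)*(c + 4*q)*(c + 5*q)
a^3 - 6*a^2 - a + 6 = (a - 6)*(a - 1)*(a + 1)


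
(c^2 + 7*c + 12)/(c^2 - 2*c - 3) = (c^2 + 7*c + 12)/(c^2 - 2*c - 3)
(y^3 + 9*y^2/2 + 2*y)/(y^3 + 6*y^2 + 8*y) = (y + 1/2)/(y + 2)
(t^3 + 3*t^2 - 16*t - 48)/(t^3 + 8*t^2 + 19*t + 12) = (t - 4)/(t + 1)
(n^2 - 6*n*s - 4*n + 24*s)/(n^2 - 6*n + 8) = (n - 6*s)/(n - 2)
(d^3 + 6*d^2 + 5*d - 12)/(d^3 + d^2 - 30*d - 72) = (d - 1)/(d - 6)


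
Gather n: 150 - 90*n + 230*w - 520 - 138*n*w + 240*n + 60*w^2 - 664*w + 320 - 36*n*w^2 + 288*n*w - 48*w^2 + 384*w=n*(-36*w^2 + 150*w + 150) + 12*w^2 - 50*w - 50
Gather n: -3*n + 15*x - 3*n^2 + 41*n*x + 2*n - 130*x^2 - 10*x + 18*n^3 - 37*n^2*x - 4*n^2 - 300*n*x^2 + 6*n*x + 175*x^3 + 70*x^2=18*n^3 + n^2*(-37*x - 7) + n*(-300*x^2 + 47*x - 1) + 175*x^3 - 60*x^2 + 5*x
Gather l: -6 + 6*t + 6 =6*t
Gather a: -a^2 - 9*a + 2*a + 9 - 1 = -a^2 - 7*a + 8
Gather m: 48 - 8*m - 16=32 - 8*m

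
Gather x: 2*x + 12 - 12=2*x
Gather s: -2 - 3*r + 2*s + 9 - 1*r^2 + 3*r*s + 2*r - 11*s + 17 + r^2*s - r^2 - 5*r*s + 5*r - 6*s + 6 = -2*r^2 + 4*r + s*(r^2 - 2*r - 15) + 30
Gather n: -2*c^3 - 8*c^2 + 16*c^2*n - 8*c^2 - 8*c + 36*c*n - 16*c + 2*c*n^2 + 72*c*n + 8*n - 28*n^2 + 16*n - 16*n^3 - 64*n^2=-2*c^3 - 16*c^2 - 24*c - 16*n^3 + n^2*(2*c - 92) + n*(16*c^2 + 108*c + 24)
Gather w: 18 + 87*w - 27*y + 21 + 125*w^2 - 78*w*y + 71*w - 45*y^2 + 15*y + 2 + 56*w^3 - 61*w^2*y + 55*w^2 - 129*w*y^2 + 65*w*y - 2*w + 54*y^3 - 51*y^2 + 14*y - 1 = 56*w^3 + w^2*(180 - 61*y) + w*(-129*y^2 - 13*y + 156) + 54*y^3 - 96*y^2 + 2*y + 40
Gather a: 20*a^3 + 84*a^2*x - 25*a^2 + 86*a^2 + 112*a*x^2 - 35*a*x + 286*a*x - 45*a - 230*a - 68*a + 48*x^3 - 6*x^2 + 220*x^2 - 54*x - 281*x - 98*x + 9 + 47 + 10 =20*a^3 + a^2*(84*x + 61) + a*(112*x^2 + 251*x - 343) + 48*x^3 + 214*x^2 - 433*x + 66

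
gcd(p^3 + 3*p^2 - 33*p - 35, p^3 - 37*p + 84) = p + 7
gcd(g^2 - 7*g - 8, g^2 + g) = g + 1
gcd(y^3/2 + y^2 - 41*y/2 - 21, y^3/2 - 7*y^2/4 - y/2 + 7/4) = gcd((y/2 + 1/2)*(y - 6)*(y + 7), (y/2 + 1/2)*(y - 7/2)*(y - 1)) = y + 1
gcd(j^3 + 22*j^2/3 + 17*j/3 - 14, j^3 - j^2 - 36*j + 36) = j^2 + 5*j - 6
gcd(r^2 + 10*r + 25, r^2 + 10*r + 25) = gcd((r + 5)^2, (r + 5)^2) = r^2 + 10*r + 25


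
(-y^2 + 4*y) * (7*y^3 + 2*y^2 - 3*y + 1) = -7*y^5 + 26*y^4 + 11*y^3 - 13*y^2 + 4*y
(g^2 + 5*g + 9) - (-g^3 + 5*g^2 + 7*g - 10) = g^3 - 4*g^2 - 2*g + 19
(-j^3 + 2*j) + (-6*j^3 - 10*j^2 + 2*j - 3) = -7*j^3 - 10*j^2 + 4*j - 3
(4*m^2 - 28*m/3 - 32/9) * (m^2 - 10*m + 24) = 4*m^4 - 148*m^3/3 + 1672*m^2/9 - 1696*m/9 - 256/3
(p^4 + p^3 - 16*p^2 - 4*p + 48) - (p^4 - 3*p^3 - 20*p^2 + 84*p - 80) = 4*p^3 + 4*p^2 - 88*p + 128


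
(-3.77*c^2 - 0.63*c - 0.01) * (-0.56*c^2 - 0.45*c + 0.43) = 2.1112*c^4 + 2.0493*c^3 - 1.332*c^2 - 0.2664*c - 0.0043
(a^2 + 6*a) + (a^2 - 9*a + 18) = 2*a^2 - 3*a + 18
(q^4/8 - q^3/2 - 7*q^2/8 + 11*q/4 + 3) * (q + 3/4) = q^5/8 - 13*q^4/32 - 5*q^3/4 + 67*q^2/32 + 81*q/16 + 9/4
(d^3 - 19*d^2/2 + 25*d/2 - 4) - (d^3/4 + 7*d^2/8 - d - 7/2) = 3*d^3/4 - 83*d^2/8 + 27*d/2 - 1/2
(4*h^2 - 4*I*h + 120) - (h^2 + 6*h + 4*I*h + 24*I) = 3*h^2 - 6*h - 8*I*h + 120 - 24*I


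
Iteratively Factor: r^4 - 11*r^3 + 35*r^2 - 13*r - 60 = (r + 1)*(r^3 - 12*r^2 + 47*r - 60) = (r - 5)*(r + 1)*(r^2 - 7*r + 12) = (r - 5)*(r - 4)*(r + 1)*(r - 3)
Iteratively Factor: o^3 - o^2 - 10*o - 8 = (o + 1)*(o^2 - 2*o - 8) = (o - 4)*(o + 1)*(o + 2)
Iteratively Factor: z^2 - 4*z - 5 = (z + 1)*(z - 5)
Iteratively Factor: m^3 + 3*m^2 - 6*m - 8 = (m + 4)*(m^2 - m - 2) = (m - 2)*(m + 4)*(m + 1)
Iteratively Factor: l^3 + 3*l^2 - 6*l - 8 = (l + 4)*(l^2 - l - 2) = (l + 1)*(l + 4)*(l - 2)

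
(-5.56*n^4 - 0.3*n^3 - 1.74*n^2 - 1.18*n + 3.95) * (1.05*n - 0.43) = -5.838*n^5 + 2.0758*n^4 - 1.698*n^3 - 0.4908*n^2 + 4.6549*n - 1.6985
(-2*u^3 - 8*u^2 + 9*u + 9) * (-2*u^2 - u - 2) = 4*u^5 + 18*u^4 - 6*u^3 - 11*u^2 - 27*u - 18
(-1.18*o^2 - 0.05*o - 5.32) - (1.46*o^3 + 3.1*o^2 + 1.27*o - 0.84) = -1.46*o^3 - 4.28*o^2 - 1.32*o - 4.48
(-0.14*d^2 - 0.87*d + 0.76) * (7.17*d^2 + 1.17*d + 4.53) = -1.0038*d^4 - 6.4017*d^3 + 3.7971*d^2 - 3.0519*d + 3.4428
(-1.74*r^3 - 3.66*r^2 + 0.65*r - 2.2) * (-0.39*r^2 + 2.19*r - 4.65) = 0.6786*r^5 - 2.3832*r^4 - 0.177899999999999*r^3 + 19.3005*r^2 - 7.8405*r + 10.23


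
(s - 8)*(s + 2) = s^2 - 6*s - 16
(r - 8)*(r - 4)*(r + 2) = r^3 - 10*r^2 + 8*r + 64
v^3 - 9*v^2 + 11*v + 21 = (v - 7)*(v - 3)*(v + 1)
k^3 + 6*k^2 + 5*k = k*(k + 1)*(k + 5)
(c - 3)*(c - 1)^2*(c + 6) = c^4 + c^3 - 23*c^2 + 39*c - 18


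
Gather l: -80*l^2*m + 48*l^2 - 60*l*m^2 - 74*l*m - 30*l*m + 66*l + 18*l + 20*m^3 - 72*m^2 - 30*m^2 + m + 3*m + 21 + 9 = l^2*(48 - 80*m) + l*(-60*m^2 - 104*m + 84) + 20*m^3 - 102*m^2 + 4*m + 30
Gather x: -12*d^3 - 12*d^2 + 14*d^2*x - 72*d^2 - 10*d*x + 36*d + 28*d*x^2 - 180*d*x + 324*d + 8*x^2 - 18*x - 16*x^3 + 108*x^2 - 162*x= -12*d^3 - 84*d^2 + 360*d - 16*x^3 + x^2*(28*d + 116) + x*(14*d^2 - 190*d - 180)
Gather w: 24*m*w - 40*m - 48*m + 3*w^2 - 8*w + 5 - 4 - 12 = -88*m + 3*w^2 + w*(24*m - 8) - 11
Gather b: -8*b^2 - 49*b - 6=-8*b^2 - 49*b - 6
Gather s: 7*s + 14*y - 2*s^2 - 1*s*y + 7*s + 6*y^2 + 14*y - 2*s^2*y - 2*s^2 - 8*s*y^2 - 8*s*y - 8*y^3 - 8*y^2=s^2*(-2*y - 4) + s*(-8*y^2 - 9*y + 14) - 8*y^3 - 2*y^2 + 28*y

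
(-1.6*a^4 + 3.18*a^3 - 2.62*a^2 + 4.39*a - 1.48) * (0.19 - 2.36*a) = 3.776*a^5 - 7.8088*a^4 + 6.7874*a^3 - 10.8582*a^2 + 4.3269*a - 0.2812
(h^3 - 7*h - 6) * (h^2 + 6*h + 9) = h^5 + 6*h^4 + 2*h^3 - 48*h^2 - 99*h - 54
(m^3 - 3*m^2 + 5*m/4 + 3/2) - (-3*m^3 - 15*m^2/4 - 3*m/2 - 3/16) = 4*m^3 + 3*m^2/4 + 11*m/4 + 27/16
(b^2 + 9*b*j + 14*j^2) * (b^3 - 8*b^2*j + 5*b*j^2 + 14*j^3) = b^5 + b^4*j - 53*b^3*j^2 - 53*b^2*j^3 + 196*b*j^4 + 196*j^5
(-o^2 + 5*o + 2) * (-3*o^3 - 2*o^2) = 3*o^5 - 13*o^4 - 16*o^3 - 4*o^2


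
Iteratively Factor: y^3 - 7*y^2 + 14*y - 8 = (y - 2)*(y^2 - 5*y + 4) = (y - 4)*(y - 2)*(y - 1)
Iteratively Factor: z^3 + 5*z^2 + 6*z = (z)*(z^2 + 5*z + 6) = z*(z + 3)*(z + 2)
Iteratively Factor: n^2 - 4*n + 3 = (n - 1)*(n - 3)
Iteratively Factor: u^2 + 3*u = (u + 3)*(u)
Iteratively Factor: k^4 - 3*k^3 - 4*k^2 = (k)*(k^3 - 3*k^2 - 4*k) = k*(k - 4)*(k^2 + k) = k*(k - 4)*(k + 1)*(k)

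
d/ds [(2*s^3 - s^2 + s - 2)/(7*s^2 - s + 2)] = 2*s*(7*s^3 - 2*s^2 + 3*s + 12)/(49*s^4 - 14*s^3 + 29*s^2 - 4*s + 4)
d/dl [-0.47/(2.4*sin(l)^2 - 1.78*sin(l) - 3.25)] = (2.256*sin(l) - 0.8366)*cos(l)/(-2.4*sin(l)^2 + 1.78*sin(l) + 3.25)^2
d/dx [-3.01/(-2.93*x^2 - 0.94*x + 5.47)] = (-17.6386*x - 2.8294)/(2.93*x^2 + 0.94*x - 5.47)^2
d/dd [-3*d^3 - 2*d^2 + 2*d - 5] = -9*d^2 - 4*d + 2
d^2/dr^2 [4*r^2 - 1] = 8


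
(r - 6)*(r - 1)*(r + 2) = r^3 - 5*r^2 - 8*r + 12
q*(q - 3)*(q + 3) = q^3 - 9*q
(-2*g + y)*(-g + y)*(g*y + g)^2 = 2*g^4*y^2 + 4*g^4*y + 2*g^4 - 3*g^3*y^3 - 6*g^3*y^2 - 3*g^3*y + g^2*y^4 + 2*g^2*y^3 + g^2*y^2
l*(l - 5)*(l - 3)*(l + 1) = l^4 - 7*l^3 + 7*l^2 + 15*l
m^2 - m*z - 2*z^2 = (m - 2*z)*(m + z)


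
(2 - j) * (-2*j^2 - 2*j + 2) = 2*j^3 - 2*j^2 - 6*j + 4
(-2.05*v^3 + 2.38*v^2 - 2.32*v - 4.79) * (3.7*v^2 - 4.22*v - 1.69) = -7.585*v^5 + 17.457*v^4 - 15.1631*v^3 - 11.9548*v^2 + 24.1346*v + 8.0951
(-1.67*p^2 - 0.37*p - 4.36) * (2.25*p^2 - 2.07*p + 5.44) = -3.7575*p^4 + 2.6244*p^3 - 18.1289*p^2 + 7.0124*p - 23.7184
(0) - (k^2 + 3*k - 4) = -k^2 - 3*k + 4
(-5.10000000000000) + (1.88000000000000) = -3.22000000000000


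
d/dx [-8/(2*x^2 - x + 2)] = 8*(4*x - 1)/(2*x^2 - x + 2)^2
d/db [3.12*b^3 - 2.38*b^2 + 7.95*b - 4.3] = 9.36*b^2 - 4.76*b + 7.95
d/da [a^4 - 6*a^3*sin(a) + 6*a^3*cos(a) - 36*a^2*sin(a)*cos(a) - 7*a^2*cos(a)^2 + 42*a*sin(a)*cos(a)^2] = -6*sqrt(2)*a^3*sin(a + pi/4) + 4*a^3 + 7*a^2*sin(2*a) - 36*a^2*cos(2*a) + 18*sqrt(2)*a^2*cos(a + pi/4) - 36*a*sin(2*a) + 21*a*cos(a)/2 - 7*a*cos(2*a) + 63*a*cos(3*a)/2 - 7*a + 21*sin(a)/2 + 21*sin(3*a)/2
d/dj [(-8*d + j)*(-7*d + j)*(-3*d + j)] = 101*d^2 - 36*d*j + 3*j^2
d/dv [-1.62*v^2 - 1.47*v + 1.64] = -3.24*v - 1.47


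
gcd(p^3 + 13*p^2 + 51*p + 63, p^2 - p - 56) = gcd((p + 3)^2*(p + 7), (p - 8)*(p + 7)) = p + 7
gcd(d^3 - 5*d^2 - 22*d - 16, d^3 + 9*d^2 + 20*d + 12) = d^2 + 3*d + 2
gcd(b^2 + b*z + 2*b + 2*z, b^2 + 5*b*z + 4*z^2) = b + z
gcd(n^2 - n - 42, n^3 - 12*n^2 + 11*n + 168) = n - 7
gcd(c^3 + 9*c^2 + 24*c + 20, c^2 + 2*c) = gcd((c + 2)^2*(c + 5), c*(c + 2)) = c + 2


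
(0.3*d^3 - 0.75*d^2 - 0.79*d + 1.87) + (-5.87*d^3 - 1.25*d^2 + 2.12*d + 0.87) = -5.57*d^3 - 2.0*d^2 + 1.33*d + 2.74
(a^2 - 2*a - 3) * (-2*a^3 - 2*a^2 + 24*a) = -2*a^5 + 2*a^4 + 34*a^3 - 42*a^2 - 72*a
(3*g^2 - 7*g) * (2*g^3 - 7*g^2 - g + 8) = 6*g^5 - 35*g^4 + 46*g^3 + 31*g^2 - 56*g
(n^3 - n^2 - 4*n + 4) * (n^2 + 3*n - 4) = n^5 + 2*n^4 - 11*n^3 - 4*n^2 + 28*n - 16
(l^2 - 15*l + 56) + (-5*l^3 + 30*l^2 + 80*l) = -5*l^3 + 31*l^2 + 65*l + 56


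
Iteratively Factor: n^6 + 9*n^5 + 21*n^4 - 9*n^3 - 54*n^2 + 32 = (n - 1)*(n^5 + 10*n^4 + 31*n^3 + 22*n^2 - 32*n - 32) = (n - 1)*(n + 4)*(n^4 + 6*n^3 + 7*n^2 - 6*n - 8) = (n - 1)*(n + 4)^2*(n^3 + 2*n^2 - n - 2) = (n - 1)*(n + 2)*(n + 4)^2*(n^2 - 1) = (n - 1)*(n + 1)*(n + 2)*(n + 4)^2*(n - 1)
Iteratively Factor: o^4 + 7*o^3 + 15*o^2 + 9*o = (o)*(o^3 + 7*o^2 + 15*o + 9) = o*(o + 3)*(o^2 + 4*o + 3) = o*(o + 1)*(o + 3)*(o + 3)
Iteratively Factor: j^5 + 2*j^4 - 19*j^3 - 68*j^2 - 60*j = (j - 5)*(j^4 + 7*j^3 + 16*j^2 + 12*j) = (j - 5)*(j + 2)*(j^3 + 5*j^2 + 6*j) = (j - 5)*(j + 2)^2*(j^2 + 3*j) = (j - 5)*(j + 2)^2*(j + 3)*(j)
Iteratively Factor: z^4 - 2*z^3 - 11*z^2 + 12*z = (z - 4)*(z^3 + 2*z^2 - 3*z) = z*(z - 4)*(z^2 + 2*z - 3) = z*(z - 4)*(z - 1)*(z + 3)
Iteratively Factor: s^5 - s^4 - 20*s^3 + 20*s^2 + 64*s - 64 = (s + 4)*(s^4 - 5*s^3 + 20*s - 16) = (s - 1)*(s + 4)*(s^3 - 4*s^2 - 4*s + 16) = (s - 2)*(s - 1)*(s + 4)*(s^2 - 2*s - 8) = (s - 4)*(s - 2)*(s - 1)*(s + 4)*(s + 2)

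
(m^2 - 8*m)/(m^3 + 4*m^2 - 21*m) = (m - 8)/(m^2 + 4*m - 21)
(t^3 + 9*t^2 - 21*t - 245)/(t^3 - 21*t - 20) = (t^2 + 14*t + 49)/(t^2 + 5*t + 4)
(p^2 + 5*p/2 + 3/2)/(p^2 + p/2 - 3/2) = (p + 1)/(p - 1)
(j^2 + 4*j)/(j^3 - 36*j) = (j + 4)/(j^2 - 36)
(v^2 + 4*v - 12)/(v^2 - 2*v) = (v + 6)/v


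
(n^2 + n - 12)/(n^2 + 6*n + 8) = (n - 3)/(n + 2)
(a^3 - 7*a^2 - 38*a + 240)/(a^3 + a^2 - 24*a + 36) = (a^2 - 13*a + 40)/(a^2 - 5*a + 6)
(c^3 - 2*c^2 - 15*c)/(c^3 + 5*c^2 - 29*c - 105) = c/(c + 7)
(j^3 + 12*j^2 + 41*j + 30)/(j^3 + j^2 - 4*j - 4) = (j^2 + 11*j + 30)/(j^2 - 4)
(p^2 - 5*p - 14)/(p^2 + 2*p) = (p - 7)/p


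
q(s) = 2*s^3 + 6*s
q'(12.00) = 870.00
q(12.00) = 3528.00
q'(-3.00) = 60.00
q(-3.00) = -72.00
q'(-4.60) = 132.96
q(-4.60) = -222.27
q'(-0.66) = 8.61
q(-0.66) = -4.53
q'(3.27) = 70.16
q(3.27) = 89.55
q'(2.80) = 53.04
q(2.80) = 60.70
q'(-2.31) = 38.02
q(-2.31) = -38.51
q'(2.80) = 53.04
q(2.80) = 60.70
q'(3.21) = 67.82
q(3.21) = 85.41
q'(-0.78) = 9.65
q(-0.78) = -5.63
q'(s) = 6*s^2 + 6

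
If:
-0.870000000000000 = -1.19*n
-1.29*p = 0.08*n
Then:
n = 0.73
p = -0.05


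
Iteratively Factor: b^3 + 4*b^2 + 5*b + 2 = (b + 1)*(b^2 + 3*b + 2) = (b + 1)^2*(b + 2)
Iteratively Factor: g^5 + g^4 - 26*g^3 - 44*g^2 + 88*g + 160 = (g + 2)*(g^4 - g^3 - 24*g^2 + 4*g + 80) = (g + 2)^2*(g^3 - 3*g^2 - 18*g + 40) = (g - 5)*(g + 2)^2*(g^2 + 2*g - 8) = (g - 5)*(g + 2)^2*(g + 4)*(g - 2)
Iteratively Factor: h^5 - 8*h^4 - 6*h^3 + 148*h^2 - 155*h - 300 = (h - 5)*(h^4 - 3*h^3 - 21*h^2 + 43*h + 60) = (h - 5)^2*(h^3 + 2*h^2 - 11*h - 12) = (h - 5)^2*(h + 1)*(h^2 + h - 12) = (h - 5)^2*(h + 1)*(h + 4)*(h - 3)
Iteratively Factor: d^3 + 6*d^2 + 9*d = (d + 3)*(d^2 + 3*d) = d*(d + 3)*(d + 3)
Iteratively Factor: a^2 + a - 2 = (a - 1)*(a + 2)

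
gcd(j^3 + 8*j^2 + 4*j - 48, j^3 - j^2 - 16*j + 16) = j + 4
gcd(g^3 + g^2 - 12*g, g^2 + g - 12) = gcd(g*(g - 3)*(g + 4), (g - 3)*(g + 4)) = g^2 + g - 12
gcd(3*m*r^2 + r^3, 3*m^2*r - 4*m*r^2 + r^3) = r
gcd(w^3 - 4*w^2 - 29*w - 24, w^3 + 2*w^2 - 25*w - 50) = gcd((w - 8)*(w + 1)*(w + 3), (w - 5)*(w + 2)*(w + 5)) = 1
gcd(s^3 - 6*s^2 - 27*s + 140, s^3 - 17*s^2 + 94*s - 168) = s^2 - 11*s + 28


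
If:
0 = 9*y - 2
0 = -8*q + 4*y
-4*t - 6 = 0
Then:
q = 1/9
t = -3/2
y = 2/9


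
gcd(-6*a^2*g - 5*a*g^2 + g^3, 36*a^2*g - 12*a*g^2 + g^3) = 6*a*g - g^2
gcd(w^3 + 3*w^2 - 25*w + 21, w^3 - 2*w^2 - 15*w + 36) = w - 3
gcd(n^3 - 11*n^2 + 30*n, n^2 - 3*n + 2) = 1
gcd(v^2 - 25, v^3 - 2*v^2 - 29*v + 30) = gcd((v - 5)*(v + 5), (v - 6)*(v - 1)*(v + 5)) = v + 5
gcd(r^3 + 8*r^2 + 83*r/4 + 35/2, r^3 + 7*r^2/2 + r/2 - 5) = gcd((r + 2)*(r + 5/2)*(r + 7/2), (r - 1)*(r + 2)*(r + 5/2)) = r^2 + 9*r/2 + 5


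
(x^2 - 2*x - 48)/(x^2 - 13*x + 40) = (x + 6)/(x - 5)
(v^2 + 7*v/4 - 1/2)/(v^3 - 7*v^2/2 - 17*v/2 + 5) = (4*v - 1)/(2*(2*v^2 - 11*v + 5))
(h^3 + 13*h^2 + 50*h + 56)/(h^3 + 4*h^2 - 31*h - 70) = (h + 4)/(h - 5)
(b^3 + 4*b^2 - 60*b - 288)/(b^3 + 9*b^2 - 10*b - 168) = (b^2 - 2*b - 48)/(b^2 + 3*b - 28)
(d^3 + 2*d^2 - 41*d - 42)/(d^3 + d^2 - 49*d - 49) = (d - 6)/(d - 7)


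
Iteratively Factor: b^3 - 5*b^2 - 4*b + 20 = (b - 5)*(b^2 - 4) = (b - 5)*(b - 2)*(b + 2)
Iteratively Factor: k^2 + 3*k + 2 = (k + 2)*(k + 1)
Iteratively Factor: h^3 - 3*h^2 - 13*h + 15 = (h - 1)*(h^2 - 2*h - 15) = (h - 1)*(h + 3)*(h - 5)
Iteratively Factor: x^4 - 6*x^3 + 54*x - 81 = (x + 3)*(x^3 - 9*x^2 + 27*x - 27) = (x - 3)*(x + 3)*(x^2 - 6*x + 9) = (x - 3)^2*(x + 3)*(x - 3)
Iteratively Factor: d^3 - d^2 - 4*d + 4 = (d - 2)*(d^2 + d - 2) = (d - 2)*(d + 2)*(d - 1)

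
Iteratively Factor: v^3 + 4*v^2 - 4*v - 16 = (v + 2)*(v^2 + 2*v - 8) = (v + 2)*(v + 4)*(v - 2)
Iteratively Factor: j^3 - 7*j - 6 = (j + 1)*(j^2 - j - 6) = (j - 3)*(j + 1)*(j + 2)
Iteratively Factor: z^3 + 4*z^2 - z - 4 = (z - 1)*(z^2 + 5*z + 4) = (z - 1)*(z + 4)*(z + 1)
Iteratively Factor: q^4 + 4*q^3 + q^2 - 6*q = (q + 3)*(q^3 + q^2 - 2*q) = q*(q + 3)*(q^2 + q - 2) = q*(q - 1)*(q + 3)*(q + 2)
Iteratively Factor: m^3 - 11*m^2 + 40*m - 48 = (m - 3)*(m^2 - 8*m + 16) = (m - 4)*(m - 3)*(m - 4)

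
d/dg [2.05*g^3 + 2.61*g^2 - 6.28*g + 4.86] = 6.15*g^2 + 5.22*g - 6.28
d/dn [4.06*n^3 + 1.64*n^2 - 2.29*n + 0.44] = 12.18*n^2 + 3.28*n - 2.29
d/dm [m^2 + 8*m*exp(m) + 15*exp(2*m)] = 8*m*exp(m) + 2*m + 30*exp(2*m) + 8*exp(m)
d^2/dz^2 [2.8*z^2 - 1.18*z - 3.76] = 5.60000000000000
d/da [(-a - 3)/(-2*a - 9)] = 3/(2*a + 9)^2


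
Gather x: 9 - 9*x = 9 - 9*x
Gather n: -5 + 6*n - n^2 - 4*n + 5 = -n^2 + 2*n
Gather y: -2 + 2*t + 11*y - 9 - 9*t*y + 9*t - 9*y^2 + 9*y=11*t - 9*y^2 + y*(20 - 9*t) - 11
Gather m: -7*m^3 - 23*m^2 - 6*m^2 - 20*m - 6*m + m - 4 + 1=-7*m^3 - 29*m^2 - 25*m - 3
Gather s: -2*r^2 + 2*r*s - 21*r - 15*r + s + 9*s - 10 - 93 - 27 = -2*r^2 - 36*r + s*(2*r + 10) - 130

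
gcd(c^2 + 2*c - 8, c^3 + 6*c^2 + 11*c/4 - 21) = c + 4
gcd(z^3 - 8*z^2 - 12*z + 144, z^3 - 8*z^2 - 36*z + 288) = z - 6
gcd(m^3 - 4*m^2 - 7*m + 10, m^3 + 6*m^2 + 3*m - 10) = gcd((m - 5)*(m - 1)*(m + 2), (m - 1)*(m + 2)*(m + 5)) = m^2 + m - 2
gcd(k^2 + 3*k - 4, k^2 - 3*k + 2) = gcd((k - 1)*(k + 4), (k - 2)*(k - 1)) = k - 1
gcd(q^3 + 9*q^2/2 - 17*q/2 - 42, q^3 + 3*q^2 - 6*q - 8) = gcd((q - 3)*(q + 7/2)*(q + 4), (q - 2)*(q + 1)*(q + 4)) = q + 4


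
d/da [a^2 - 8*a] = 2*a - 8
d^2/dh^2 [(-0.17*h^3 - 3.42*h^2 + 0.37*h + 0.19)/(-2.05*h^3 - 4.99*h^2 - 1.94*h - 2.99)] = (25.2670699999999*h^6 - 13.38609*h^5 - 126.40341*h^4 - 410.069748*h^3 - 305.948754*h^2 + 38.19327*h + 69.682198)/(8.615125*h^9 + 62.911425*h^8 + 177.594165*h^7 + 281.019304*h^6 + 351.581952*h^5 + 351.042369*h^4 + 235.952963*h^3 + 167.592789*h^2 + 52.031382*h + 26.730899)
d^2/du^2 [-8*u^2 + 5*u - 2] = -16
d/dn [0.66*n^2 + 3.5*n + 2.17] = 1.32*n + 3.5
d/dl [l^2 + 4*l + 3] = 2*l + 4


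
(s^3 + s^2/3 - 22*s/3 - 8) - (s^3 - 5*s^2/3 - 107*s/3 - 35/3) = 2*s^2 + 85*s/3 + 11/3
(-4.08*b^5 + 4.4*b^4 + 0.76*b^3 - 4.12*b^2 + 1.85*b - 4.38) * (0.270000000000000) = -1.1016*b^5 + 1.188*b^4 + 0.2052*b^3 - 1.1124*b^2 + 0.4995*b - 1.1826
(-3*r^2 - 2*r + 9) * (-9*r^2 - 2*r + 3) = 27*r^4 + 24*r^3 - 86*r^2 - 24*r + 27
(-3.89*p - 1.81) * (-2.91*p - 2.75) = 11.3199*p^2 + 15.9646*p + 4.9775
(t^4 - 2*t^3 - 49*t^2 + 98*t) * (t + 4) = t^5 + 2*t^4 - 57*t^3 - 98*t^2 + 392*t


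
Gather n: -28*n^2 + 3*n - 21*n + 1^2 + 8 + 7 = -28*n^2 - 18*n + 16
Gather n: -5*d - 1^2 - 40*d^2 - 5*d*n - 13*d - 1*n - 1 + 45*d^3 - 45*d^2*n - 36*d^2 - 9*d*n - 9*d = 45*d^3 - 76*d^2 - 27*d + n*(-45*d^2 - 14*d - 1) - 2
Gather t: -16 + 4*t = 4*t - 16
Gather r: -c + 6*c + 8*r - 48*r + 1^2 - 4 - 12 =5*c - 40*r - 15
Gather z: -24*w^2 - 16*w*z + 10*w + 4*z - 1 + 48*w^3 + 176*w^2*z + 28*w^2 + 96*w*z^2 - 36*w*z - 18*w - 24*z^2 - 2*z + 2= 48*w^3 + 4*w^2 - 8*w + z^2*(96*w - 24) + z*(176*w^2 - 52*w + 2) + 1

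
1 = 1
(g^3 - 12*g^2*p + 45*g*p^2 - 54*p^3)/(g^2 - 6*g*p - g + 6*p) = (g^2 - 6*g*p + 9*p^2)/(g - 1)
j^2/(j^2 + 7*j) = j/(j + 7)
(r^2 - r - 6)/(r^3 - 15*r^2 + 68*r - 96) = (r + 2)/(r^2 - 12*r + 32)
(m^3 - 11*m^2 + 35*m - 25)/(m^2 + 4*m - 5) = (m^2 - 10*m + 25)/(m + 5)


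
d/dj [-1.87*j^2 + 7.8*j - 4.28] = 7.8 - 3.74*j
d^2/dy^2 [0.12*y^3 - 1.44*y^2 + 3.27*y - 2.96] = 0.72*y - 2.88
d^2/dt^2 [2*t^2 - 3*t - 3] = 4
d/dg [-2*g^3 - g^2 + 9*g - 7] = -6*g^2 - 2*g + 9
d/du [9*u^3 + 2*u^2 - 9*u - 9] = 27*u^2 + 4*u - 9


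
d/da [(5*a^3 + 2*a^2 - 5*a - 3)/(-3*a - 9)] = (-10*a^3 - 47*a^2 - 12*a + 12)/(3*(a^2 + 6*a + 9))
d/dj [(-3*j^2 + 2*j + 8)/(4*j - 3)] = 2*(-6*j^2 + 9*j - 19)/(16*j^2 - 24*j + 9)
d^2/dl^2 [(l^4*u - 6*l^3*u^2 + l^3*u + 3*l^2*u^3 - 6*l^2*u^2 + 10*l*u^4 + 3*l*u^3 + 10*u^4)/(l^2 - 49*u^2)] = 2*u*(-l^6 + 147*l^4*u^2 + 284*l^3*u^3 - 52*l^3*u^2 - 14847*l^2*u^4 + 852*l^2*u^3 + 41748*l*u^5 - 7644*l*u^4 - 7203*u^6 + 13916*u^5)/(-l^6 + 147*l^4*u^2 - 7203*l^2*u^4 + 117649*u^6)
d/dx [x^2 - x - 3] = 2*x - 1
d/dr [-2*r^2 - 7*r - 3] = -4*r - 7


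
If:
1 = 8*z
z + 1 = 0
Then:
No Solution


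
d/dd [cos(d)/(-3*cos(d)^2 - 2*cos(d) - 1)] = (sin(d) - 3*sin(3*d))/(4*cos(d) + 3*cos(2*d) + 5)^2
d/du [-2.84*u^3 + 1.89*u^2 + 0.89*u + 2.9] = -8.52*u^2 + 3.78*u + 0.89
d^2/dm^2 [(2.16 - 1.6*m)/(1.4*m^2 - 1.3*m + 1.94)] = (-(1.6*m - 2.16)*(2.8*m - 1.3)*(5.6*m - 2.6) + (13.44*m - 10.208)*(1.4*m^2 - 1.3*m + 1.94))/(1.4*m^2 - 1.3*m + 1.94)^3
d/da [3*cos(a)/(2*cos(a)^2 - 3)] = 3*(cos(2*a) + 4)*sin(a)/(cos(2*a) - 2)^2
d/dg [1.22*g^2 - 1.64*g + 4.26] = 2.44*g - 1.64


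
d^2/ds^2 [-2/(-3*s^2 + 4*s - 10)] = 4*(-9*s^2 + 12*s + 4*(3*s - 2)^2 - 30)/(3*s^2 - 4*s + 10)^3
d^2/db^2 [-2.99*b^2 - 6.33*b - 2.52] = -5.98000000000000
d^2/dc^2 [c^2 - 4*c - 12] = 2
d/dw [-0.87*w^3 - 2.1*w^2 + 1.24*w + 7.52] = -2.61*w^2 - 4.2*w + 1.24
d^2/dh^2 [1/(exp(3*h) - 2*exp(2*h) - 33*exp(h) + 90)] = ((-9*exp(2*h) + 8*exp(h) + 33)*(exp(3*h) - 2*exp(2*h) - 33*exp(h) + 90) + 2*(-3*exp(2*h) + 4*exp(h) + 33)^2*exp(h))*exp(h)/(exp(3*h) - 2*exp(2*h) - 33*exp(h) + 90)^3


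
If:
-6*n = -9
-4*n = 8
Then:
No Solution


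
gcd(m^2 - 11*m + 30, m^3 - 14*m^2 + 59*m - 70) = m - 5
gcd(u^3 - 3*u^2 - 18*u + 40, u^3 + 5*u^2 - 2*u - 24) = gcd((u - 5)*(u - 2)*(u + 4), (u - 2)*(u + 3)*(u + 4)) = u^2 + 2*u - 8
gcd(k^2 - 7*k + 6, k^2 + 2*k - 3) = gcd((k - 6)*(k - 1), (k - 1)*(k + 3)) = k - 1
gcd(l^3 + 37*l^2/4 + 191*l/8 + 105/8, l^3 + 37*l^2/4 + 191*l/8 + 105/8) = l^3 + 37*l^2/4 + 191*l/8 + 105/8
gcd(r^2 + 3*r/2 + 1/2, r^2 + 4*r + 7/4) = r + 1/2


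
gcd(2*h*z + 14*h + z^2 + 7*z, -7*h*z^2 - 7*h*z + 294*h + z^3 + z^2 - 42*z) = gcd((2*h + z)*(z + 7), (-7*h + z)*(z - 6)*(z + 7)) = z + 7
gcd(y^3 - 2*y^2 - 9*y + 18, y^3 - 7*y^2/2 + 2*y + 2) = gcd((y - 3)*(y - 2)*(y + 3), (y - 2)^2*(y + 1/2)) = y - 2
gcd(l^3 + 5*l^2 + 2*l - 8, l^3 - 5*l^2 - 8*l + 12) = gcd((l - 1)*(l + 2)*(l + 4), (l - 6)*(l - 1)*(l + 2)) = l^2 + l - 2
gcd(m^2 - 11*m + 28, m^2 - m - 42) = m - 7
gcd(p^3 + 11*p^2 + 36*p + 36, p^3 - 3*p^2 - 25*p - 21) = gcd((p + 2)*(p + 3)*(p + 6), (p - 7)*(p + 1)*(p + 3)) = p + 3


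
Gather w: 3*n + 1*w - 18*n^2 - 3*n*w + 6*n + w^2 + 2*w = -18*n^2 + 9*n + w^2 + w*(3 - 3*n)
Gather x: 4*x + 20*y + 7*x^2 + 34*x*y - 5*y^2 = 7*x^2 + x*(34*y + 4) - 5*y^2 + 20*y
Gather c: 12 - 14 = -2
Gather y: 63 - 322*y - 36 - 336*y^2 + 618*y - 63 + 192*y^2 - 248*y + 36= -144*y^2 + 48*y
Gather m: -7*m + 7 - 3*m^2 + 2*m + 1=-3*m^2 - 5*m + 8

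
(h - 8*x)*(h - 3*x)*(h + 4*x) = h^3 - 7*h^2*x - 20*h*x^2 + 96*x^3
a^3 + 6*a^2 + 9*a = a*(a + 3)^2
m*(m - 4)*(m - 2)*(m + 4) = m^4 - 2*m^3 - 16*m^2 + 32*m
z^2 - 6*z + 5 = (z - 5)*(z - 1)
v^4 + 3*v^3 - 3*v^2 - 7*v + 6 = (v - 1)^2*(v + 2)*(v + 3)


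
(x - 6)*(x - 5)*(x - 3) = x^3 - 14*x^2 + 63*x - 90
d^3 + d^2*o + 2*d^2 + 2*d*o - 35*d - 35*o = (d - 5)*(d + 7)*(d + o)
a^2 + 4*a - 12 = (a - 2)*(a + 6)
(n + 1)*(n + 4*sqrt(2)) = n^2 + n + 4*sqrt(2)*n + 4*sqrt(2)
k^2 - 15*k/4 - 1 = (k - 4)*(k + 1/4)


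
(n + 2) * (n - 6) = n^2 - 4*n - 12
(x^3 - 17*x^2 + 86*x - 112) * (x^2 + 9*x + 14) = x^5 - 8*x^4 - 53*x^3 + 424*x^2 + 196*x - 1568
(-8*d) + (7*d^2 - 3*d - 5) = 7*d^2 - 11*d - 5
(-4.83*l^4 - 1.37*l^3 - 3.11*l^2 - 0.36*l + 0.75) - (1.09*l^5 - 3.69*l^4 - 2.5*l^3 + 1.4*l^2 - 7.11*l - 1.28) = -1.09*l^5 - 1.14*l^4 + 1.13*l^3 - 4.51*l^2 + 6.75*l + 2.03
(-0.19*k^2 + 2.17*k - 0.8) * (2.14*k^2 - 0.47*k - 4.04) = -0.4066*k^4 + 4.7331*k^3 - 1.9643*k^2 - 8.3908*k + 3.232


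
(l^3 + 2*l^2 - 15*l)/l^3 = 1 + 2/l - 15/l^2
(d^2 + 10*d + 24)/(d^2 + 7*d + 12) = (d + 6)/(d + 3)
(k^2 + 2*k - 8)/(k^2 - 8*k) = (k^2 + 2*k - 8)/(k*(k - 8))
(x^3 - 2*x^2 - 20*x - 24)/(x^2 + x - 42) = (x^2 + 4*x + 4)/(x + 7)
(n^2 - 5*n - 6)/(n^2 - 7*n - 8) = (n - 6)/(n - 8)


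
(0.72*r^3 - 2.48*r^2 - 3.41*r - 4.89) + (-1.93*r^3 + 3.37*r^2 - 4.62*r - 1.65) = -1.21*r^3 + 0.89*r^2 - 8.03*r - 6.54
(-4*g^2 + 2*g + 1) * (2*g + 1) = -8*g^3 + 4*g + 1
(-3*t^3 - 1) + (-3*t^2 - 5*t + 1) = -3*t^3 - 3*t^2 - 5*t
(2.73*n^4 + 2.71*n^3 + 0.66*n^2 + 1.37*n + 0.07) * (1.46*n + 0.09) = 3.9858*n^5 + 4.2023*n^4 + 1.2075*n^3 + 2.0596*n^2 + 0.2255*n + 0.0063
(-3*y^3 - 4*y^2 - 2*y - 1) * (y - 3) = -3*y^4 + 5*y^3 + 10*y^2 + 5*y + 3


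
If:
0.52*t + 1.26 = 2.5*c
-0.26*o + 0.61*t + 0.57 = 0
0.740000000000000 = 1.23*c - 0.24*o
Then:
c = 0.07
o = -2.74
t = -2.10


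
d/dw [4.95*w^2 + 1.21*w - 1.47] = 9.9*w + 1.21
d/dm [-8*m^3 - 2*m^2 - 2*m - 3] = -24*m^2 - 4*m - 2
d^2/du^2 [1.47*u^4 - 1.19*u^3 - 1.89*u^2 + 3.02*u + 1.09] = 17.64*u^2 - 7.14*u - 3.78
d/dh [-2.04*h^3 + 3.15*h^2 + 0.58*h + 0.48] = -6.12*h^2 + 6.3*h + 0.58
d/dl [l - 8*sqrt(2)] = 1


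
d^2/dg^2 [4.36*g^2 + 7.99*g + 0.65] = 8.72000000000000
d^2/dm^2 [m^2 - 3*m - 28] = 2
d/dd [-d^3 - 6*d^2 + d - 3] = -3*d^2 - 12*d + 1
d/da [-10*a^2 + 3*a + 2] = 3 - 20*a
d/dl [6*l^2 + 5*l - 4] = 12*l + 5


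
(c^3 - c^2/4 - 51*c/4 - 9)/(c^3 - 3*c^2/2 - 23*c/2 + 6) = (4*c + 3)/(2*(2*c - 1))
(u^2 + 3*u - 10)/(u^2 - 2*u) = (u + 5)/u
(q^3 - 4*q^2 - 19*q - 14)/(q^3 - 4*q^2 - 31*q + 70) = (q^2 + 3*q + 2)/(q^2 + 3*q - 10)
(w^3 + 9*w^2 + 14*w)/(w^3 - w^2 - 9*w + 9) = w*(w^2 + 9*w + 14)/(w^3 - w^2 - 9*w + 9)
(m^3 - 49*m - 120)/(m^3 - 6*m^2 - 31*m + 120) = (m + 3)/(m - 3)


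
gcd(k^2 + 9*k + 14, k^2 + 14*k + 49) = k + 7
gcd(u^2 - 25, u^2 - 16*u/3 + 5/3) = u - 5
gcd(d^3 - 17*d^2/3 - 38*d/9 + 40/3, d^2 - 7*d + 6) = d - 6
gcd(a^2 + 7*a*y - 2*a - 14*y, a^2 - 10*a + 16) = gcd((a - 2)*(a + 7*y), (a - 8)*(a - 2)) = a - 2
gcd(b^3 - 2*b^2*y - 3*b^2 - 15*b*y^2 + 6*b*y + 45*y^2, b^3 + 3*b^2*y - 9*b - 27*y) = b^2 + 3*b*y - 3*b - 9*y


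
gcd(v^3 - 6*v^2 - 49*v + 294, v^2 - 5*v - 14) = v - 7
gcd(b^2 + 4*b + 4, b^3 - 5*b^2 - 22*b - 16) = b + 2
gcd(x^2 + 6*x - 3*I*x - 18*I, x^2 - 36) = x + 6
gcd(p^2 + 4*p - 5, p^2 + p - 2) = p - 1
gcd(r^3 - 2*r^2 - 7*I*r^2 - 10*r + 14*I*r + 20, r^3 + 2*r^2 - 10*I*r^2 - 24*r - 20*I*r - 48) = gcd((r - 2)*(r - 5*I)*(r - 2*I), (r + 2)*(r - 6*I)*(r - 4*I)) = 1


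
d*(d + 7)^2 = d^3 + 14*d^2 + 49*d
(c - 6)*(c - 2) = c^2 - 8*c + 12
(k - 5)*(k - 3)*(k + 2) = k^3 - 6*k^2 - k + 30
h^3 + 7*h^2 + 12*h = h*(h + 3)*(h + 4)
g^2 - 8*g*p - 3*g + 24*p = (g - 3)*(g - 8*p)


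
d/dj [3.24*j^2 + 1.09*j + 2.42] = 6.48*j + 1.09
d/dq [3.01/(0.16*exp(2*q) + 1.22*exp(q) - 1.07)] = (-0.9632*exp(q) - 3.6722)*exp(q)/(0.16*exp(2*q) + 1.22*exp(q) - 1.07)^2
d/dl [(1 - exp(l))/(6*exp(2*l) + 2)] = (3*exp(2*l) - 6*exp(l) - 1)*exp(l)/(2*(9*exp(4*l) + 6*exp(2*l) + 1))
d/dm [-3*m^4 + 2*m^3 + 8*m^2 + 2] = 2*m*(-6*m^2 + 3*m + 8)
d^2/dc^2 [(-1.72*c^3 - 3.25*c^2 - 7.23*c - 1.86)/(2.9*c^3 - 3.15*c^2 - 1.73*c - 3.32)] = (-86.0894*c^6 - 416.60124*c^5 - 87.9883199999997*c^4 - 321.139876*c^3 - 745.413612*c^2 + 171.651972*c + 39.177028)/(24.389*c^9 - 79.4745*c^8 + 42.67785*c^7 - 20.198175*c^6 + 156.509655*c^5 - 27.172365*c^4 - 17.836877*c^3 - 133.970964*c^2 - 57.206256*c - 36.594368)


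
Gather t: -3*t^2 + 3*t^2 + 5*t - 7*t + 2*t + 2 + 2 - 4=0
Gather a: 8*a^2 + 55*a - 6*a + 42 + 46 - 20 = 8*a^2 + 49*a + 68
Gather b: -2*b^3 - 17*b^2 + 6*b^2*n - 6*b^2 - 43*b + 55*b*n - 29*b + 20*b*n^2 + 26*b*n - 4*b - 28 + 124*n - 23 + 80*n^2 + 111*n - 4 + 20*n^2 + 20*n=-2*b^3 + b^2*(6*n - 23) + b*(20*n^2 + 81*n - 76) + 100*n^2 + 255*n - 55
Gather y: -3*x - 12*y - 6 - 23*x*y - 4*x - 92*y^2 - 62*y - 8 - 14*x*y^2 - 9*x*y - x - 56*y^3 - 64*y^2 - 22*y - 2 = -8*x - 56*y^3 + y^2*(-14*x - 156) + y*(-32*x - 96) - 16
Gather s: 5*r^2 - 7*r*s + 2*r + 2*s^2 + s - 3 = 5*r^2 + 2*r + 2*s^2 + s*(1 - 7*r) - 3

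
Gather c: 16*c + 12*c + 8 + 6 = 28*c + 14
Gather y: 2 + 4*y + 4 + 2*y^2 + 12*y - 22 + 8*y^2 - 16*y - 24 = 10*y^2 - 40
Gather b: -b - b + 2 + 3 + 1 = 6 - 2*b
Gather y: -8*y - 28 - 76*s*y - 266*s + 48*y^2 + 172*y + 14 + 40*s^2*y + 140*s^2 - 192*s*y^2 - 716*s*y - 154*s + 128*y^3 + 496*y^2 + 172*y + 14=140*s^2 - 420*s + 128*y^3 + y^2*(544 - 192*s) + y*(40*s^2 - 792*s + 336)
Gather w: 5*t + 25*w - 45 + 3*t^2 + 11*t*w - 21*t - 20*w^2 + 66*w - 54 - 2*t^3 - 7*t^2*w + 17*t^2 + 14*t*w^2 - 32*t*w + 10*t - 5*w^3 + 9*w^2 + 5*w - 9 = -2*t^3 + 20*t^2 - 6*t - 5*w^3 + w^2*(14*t - 11) + w*(-7*t^2 - 21*t + 96) - 108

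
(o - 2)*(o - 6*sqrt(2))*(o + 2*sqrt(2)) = o^3 - 4*sqrt(2)*o^2 - 2*o^2 - 24*o + 8*sqrt(2)*o + 48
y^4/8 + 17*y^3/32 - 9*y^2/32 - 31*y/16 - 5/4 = (y/4 + 1)*(y/2 + 1/2)*(y - 2)*(y + 5/4)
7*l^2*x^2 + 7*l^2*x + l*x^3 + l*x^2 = x*(7*l + x)*(l*x + l)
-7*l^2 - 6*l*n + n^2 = (-7*l + n)*(l + n)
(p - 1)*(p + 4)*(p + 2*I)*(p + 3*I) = p^4 + 3*p^3 + 5*I*p^3 - 10*p^2 + 15*I*p^2 - 18*p - 20*I*p + 24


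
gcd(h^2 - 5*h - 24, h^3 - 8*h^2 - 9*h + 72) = h^2 - 5*h - 24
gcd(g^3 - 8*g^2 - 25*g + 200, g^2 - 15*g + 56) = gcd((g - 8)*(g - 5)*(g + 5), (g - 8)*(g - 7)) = g - 8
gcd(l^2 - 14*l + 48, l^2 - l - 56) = l - 8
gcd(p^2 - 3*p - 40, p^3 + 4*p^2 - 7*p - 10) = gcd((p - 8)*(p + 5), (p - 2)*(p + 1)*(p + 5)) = p + 5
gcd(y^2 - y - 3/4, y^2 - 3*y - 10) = 1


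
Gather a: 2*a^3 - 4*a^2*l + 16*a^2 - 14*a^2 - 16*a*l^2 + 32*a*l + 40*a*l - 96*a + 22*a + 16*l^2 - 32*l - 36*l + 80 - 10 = 2*a^3 + a^2*(2 - 4*l) + a*(-16*l^2 + 72*l - 74) + 16*l^2 - 68*l + 70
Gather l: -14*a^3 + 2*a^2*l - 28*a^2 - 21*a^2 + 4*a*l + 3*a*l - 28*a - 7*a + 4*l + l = -14*a^3 - 49*a^2 - 35*a + l*(2*a^2 + 7*a + 5)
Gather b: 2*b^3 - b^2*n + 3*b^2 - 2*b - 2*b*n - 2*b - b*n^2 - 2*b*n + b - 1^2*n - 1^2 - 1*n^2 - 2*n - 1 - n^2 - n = 2*b^3 + b^2*(3 - n) + b*(-n^2 - 4*n - 3) - 2*n^2 - 4*n - 2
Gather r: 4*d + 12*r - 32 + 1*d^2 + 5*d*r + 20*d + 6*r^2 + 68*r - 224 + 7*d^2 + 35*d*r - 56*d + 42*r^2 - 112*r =8*d^2 - 32*d + 48*r^2 + r*(40*d - 32) - 256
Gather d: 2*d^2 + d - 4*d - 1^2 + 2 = 2*d^2 - 3*d + 1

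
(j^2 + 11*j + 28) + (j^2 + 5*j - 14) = 2*j^2 + 16*j + 14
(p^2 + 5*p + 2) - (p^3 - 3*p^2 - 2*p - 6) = -p^3 + 4*p^2 + 7*p + 8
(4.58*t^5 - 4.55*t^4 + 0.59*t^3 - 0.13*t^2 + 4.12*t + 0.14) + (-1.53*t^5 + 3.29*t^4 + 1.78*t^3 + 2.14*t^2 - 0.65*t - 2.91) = 3.05*t^5 - 1.26*t^4 + 2.37*t^3 + 2.01*t^2 + 3.47*t - 2.77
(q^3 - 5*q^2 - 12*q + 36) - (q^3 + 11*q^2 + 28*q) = -16*q^2 - 40*q + 36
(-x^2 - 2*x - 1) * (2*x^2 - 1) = -2*x^4 - 4*x^3 - x^2 + 2*x + 1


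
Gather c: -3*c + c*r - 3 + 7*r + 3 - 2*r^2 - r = c*(r - 3) - 2*r^2 + 6*r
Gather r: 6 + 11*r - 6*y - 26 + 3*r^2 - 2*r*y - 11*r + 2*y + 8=3*r^2 - 2*r*y - 4*y - 12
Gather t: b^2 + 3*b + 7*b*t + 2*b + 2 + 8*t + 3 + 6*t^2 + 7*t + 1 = b^2 + 5*b + 6*t^2 + t*(7*b + 15) + 6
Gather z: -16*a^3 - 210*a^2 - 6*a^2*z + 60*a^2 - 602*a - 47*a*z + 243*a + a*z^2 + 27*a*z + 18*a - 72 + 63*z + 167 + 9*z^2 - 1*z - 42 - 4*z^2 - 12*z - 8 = -16*a^3 - 150*a^2 - 341*a + z^2*(a + 5) + z*(-6*a^2 - 20*a + 50) + 45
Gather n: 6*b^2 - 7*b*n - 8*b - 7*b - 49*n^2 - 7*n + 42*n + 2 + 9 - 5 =6*b^2 - 15*b - 49*n^2 + n*(35 - 7*b) + 6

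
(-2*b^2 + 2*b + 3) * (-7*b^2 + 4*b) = 14*b^4 - 22*b^3 - 13*b^2 + 12*b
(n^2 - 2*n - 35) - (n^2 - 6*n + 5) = 4*n - 40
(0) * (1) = 0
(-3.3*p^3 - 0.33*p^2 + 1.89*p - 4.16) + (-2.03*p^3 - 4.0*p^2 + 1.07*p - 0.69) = -5.33*p^3 - 4.33*p^2 + 2.96*p - 4.85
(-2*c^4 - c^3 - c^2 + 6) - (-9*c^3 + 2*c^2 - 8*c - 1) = -2*c^4 + 8*c^3 - 3*c^2 + 8*c + 7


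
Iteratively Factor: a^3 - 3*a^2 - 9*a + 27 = (a + 3)*(a^2 - 6*a + 9) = (a - 3)*(a + 3)*(a - 3)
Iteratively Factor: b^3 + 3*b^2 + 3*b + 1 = (b + 1)*(b^2 + 2*b + 1) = (b + 1)^2*(b + 1)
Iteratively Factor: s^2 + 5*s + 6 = (s + 3)*(s + 2)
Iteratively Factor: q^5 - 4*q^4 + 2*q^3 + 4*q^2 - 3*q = (q - 1)*(q^4 - 3*q^3 - q^2 + 3*q) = q*(q - 1)*(q^3 - 3*q^2 - q + 3) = q*(q - 1)*(q + 1)*(q^2 - 4*q + 3) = q*(q - 3)*(q - 1)*(q + 1)*(q - 1)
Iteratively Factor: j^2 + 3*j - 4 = (j - 1)*(j + 4)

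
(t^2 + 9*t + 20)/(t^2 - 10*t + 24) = (t^2 + 9*t + 20)/(t^2 - 10*t + 24)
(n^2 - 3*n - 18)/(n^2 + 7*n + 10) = (n^2 - 3*n - 18)/(n^2 + 7*n + 10)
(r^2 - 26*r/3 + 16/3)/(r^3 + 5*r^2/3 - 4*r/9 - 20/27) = 9*(r - 8)/(9*r^2 + 21*r + 10)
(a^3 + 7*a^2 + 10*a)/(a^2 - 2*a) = (a^2 + 7*a + 10)/(a - 2)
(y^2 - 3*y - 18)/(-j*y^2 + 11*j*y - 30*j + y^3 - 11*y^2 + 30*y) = (y + 3)/(-j*y + 5*j + y^2 - 5*y)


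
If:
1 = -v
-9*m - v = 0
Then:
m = 1/9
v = -1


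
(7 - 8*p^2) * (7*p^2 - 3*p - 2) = -56*p^4 + 24*p^3 + 65*p^2 - 21*p - 14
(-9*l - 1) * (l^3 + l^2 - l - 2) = -9*l^4 - 10*l^3 + 8*l^2 + 19*l + 2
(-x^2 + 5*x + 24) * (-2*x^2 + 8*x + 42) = 2*x^4 - 18*x^3 - 50*x^2 + 402*x + 1008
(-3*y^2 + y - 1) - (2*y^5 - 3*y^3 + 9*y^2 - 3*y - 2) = -2*y^5 + 3*y^3 - 12*y^2 + 4*y + 1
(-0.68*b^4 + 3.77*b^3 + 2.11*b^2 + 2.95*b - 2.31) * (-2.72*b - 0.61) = 1.8496*b^5 - 9.8396*b^4 - 8.0389*b^3 - 9.3111*b^2 + 4.4837*b + 1.4091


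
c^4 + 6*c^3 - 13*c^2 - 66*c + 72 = (c - 3)*(c - 1)*(c + 4)*(c + 6)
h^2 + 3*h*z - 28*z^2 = (h - 4*z)*(h + 7*z)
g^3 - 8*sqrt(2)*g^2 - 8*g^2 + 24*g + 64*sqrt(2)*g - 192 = (g - 8)*(g - 6*sqrt(2))*(g - 2*sqrt(2))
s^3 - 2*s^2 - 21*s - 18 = (s - 6)*(s + 1)*(s + 3)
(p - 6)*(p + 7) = p^2 + p - 42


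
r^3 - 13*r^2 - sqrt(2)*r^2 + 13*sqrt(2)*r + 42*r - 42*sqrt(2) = (r - 7)*(r - 6)*(r - sqrt(2))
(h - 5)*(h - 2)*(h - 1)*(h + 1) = h^4 - 7*h^3 + 9*h^2 + 7*h - 10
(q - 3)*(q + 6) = q^2 + 3*q - 18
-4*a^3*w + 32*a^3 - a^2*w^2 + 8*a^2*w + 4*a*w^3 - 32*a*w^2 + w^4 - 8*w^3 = (-a + w)*(a + w)*(4*a + w)*(w - 8)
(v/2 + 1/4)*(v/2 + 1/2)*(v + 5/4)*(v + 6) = v^4/4 + 35*v^3/16 + 151*v^2/32 + 119*v/32 + 15/16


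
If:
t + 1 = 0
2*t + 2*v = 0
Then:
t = -1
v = 1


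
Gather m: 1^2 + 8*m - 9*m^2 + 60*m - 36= -9*m^2 + 68*m - 35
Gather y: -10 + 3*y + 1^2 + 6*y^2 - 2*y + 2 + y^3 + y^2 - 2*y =y^3 + 7*y^2 - y - 7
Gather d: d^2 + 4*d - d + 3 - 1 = d^2 + 3*d + 2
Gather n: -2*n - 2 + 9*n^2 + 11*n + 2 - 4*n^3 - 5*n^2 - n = -4*n^3 + 4*n^2 + 8*n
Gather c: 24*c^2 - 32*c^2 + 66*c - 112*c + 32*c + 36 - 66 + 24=-8*c^2 - 14*c - 6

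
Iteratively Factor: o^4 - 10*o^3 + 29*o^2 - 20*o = (o - 1)*(o^3 - 9*o^2 + 20*o) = (o - 5)*(o - 1)*(o^2 - 4*o) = (o - 5)*(o - 4)*(o - 1)*(o)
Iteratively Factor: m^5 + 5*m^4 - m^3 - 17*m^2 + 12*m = (m - 1)*(m^4 + 6*m^3 + 5*m^2 - 12*m) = (m - 1)^2*(m^3 + 7*m^2 + 12*m) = (m - 1)^2*(m + 3)*(m^2 + 4*m) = (m - 1)^2*(m + 3)*(m + 4)*(m)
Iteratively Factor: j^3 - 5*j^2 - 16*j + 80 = (j - 4)*(j^2 - j - 20) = (j - 5)*(j - 4)*(j + 4)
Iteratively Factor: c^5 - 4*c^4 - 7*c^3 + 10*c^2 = (c)*(c^4 - 4*c^3 - 7*c^2 + 10*c) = c*(c - 5)*(c^3 + c^2 - 2*c) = c^2*(c - 5)*(c^2 + c - 2) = c^2*(c - 5)*(c + 2)*(c - 1)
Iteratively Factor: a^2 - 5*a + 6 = (a - 3)*(a - 2)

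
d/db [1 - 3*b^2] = -6*b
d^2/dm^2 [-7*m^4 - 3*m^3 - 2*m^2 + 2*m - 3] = -84*m^2 - 18*m - 4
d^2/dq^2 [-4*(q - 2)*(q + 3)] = -8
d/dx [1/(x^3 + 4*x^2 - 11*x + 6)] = (-3*x^2 - 8*x + 11)/(x^3 + 4*x^2 - 11*x + 6)^2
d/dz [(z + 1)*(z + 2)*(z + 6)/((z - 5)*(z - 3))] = (z^4 - 16*z^3 - 47*z^2 + 246*z + 396)/(z^4 - 16*z^3 + 94*z^2 - 240*z + 225)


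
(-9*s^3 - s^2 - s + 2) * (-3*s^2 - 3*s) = 27*s^5 + 30*s^4 + 6*s^3 - 3*s^2 - 6*s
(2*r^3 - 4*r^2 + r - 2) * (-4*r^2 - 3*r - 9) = -8*r^5 + 10*r^4 - 10*r^3 + 41*r^2 - 3*r + 18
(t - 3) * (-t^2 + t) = -t^3 + 4*t^2 - 3*t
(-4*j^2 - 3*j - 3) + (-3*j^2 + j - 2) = -7*j^2 - 2*j - 5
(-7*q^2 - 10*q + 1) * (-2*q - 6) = 14*q^3 + 62*q^2 + 58*q - 6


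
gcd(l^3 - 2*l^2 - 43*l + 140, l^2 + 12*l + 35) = l + 7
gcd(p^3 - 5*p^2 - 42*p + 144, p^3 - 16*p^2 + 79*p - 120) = p^2 - 11*p + 24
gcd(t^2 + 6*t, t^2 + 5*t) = t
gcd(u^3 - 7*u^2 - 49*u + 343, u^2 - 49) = u^2 - 49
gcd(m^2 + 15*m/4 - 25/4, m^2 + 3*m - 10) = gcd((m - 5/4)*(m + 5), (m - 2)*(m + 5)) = m + 5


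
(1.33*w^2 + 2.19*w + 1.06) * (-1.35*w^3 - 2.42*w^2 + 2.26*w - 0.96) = -1.7955*w^5 - 6.1751*w^4 - 3.725*w^3 + 1.1074*w^2 + 0.2932*w - 1.0176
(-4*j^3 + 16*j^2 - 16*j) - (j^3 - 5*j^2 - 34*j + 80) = -5*j^3 + 21*j^2 + 18*j - 80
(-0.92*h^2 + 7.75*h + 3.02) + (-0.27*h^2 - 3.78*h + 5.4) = -1.19*h^2 + 3.97*h + 8.42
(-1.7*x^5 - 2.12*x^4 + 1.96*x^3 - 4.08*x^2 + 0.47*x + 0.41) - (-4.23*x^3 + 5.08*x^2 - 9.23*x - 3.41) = -1.7*x^5 - 2.12*x^4 + 6.19*x^3 - 9.16*x^2 + 9.7*x + 3.82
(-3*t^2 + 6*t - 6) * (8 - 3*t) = 9*t^3 - 42*t^2 + 66*t - 48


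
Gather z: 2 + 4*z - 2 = 4*z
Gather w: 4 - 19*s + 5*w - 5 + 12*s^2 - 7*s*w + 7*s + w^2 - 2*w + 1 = 12*s^2 - 12*s + w^2 + w*(3 - 7*s)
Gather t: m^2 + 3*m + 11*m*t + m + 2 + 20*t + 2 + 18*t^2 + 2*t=m^2 + 4*m + 18*t^2 + t*(11*m + 22) + 4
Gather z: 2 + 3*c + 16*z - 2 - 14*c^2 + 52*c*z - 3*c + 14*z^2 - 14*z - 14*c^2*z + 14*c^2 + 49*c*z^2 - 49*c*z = z^2*(49*c + 14) + z*(-14*c^2 + 3*c + 2)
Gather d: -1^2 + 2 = 1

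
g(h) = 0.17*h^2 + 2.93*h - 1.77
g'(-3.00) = 1.91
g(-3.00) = -9.03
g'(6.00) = 4.97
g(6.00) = 21.93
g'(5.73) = 4.88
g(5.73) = 20.60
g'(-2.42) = 2.11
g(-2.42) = -7.87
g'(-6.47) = 0.73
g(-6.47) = -13.61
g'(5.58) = 4.83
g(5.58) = 19.87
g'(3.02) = 3.96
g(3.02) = 8.63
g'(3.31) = 4.06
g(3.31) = 9.79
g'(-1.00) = 2.59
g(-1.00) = -4.53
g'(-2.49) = 2.08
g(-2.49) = -8.01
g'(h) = 0.34*h + 2.93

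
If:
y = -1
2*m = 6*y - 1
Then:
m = -7/2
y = -1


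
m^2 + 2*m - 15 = (m - 3)*(m + 5)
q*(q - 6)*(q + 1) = q^3 - 5*q^2 - 6*q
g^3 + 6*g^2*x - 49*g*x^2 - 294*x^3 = (g - 7*x)*(g + 6*x)*(g + 7*x)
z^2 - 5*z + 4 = (z - 4)*(z - 1)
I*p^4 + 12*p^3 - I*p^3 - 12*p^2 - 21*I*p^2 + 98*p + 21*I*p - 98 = (p - 7*I)^2*(p + 2*I)*(I*p - I)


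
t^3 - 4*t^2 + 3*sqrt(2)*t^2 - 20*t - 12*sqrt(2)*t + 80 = (t - 4)*(t - 2*sqrt(2))*(t + 5*sqrt(2))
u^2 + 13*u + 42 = (u + 6)*(u + 7)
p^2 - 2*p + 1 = (p - 1)^2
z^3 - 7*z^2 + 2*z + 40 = (z - 5)*(z - 4)*(z + 2)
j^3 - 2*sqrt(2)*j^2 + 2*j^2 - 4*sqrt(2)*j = j*(j + 2)*(j - 2*sqrt(2))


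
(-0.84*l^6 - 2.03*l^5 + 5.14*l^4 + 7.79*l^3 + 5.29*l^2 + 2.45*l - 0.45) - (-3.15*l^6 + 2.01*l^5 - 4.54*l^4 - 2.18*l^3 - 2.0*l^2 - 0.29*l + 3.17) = 2.31*l^6 - 4.04*l^5 + 9.68*l^4 + 9.97*l^3 + 7.29*l^2 + 2.74*l - 3.62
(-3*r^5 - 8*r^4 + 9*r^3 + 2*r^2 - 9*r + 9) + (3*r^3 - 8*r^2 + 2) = -3*r^5 - 8*r^4 + 12*r^3 - 6*r^2 - 9*r + 11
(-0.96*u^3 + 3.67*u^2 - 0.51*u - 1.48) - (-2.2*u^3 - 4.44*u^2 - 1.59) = 1.24*u^3 + 8.11*u^2 - 0.51*u + 0.11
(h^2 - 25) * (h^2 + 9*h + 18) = h^4 + 9*h^3 - 7*h^2 - 225*h - 450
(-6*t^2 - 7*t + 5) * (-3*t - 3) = 18*t^3 + 39*t^2 + 6*t - 15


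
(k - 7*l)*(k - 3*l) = k^2 - 10*k*l + 21*l^2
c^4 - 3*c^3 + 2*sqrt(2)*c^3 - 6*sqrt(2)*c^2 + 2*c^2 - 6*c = c*(c - 3)*(c + sqrt(2))^2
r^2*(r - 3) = r^3 - 3*r^2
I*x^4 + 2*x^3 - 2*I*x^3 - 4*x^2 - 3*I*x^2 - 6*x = x*(x - 3)*(x - 2*I)*(I*x + I)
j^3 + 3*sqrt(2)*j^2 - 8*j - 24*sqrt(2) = (j - 2*sqrt(2))*(j + 2*sqrt(2))*(j + 3*sqrt(2))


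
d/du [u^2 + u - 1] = 2*u + 1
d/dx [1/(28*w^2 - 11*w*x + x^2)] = (11*w - 2*x)/(28*w^2 - 11*w*x + x^2)^2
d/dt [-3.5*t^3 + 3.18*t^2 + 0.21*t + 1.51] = -10.5*t^2 + 6.36*t + 0.21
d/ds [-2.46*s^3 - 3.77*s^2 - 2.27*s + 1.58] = -7.38*s^2 - 7.54*s - 2.27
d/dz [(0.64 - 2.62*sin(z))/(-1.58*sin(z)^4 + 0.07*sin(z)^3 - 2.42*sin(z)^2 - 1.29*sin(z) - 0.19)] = (-12.4188*sin(z)^4 + 4.4116*sin(z)^3 - 6.4748*sin(z)^2 + 3.0976*sin(z) + 1.3234)*cos(z)/(2.4964*sin(z)^8 - 0.2212*sin(z)^7 + 7.6521*sin(z)^6 + 3.7376*sin(z)^5 + 6.2762*sin(z)^4 + 6.217*sin(z)^3 + 2.5837*sin(z)^2 + 0.4902*sin(z) + 0.0361)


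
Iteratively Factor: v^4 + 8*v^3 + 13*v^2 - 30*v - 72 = (v + 3)*(v^3 + 5*v^2 - 2*v - 24) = (v + 3)^2*(v^2 + 2*v - 8) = (v - 2)*(v + 3)^2*(v + 4)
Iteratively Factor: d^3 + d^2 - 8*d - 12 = (d - 3)*(d^2 + 4*d + 4) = (d - 3)*(d + 2)*(d + 2)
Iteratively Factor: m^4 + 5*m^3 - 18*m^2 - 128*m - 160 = (m + 4)*(m^3 + m^2 - 22*m - 40) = (m - 5)*(m + 4)*(m^2 + 6*m + 8) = (m - 5)*(m + 2)*(m + 4)*(m + 4)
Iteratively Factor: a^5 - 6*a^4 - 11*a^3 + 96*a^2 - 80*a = (a + 4)*(a^4 - 10*a^3 + 29*a^2 - 20*a) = (a - 4)*(a + 4)*(a^3 - 6*a^2 + 5*a) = (a - 4)*(a - 1)*(a + 4)*(a^2 - 5*a) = a*(a - 4)*(a - 1)*(a + 4)*(a - 5)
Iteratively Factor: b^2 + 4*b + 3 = (b + 3)*(b + 1)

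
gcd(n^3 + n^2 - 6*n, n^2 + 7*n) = n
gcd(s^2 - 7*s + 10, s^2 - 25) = s - 5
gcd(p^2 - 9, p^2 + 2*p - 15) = p - 3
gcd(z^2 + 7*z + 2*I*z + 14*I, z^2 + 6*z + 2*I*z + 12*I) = z + 2*I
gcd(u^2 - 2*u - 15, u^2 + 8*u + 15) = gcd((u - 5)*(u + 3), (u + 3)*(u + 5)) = u + 3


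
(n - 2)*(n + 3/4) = n^2 - 5*n/4 - 3/2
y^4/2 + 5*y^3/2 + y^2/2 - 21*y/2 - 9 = (y/2 + 1/2)*(y - 2)*(y + 3)^2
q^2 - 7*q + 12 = (q - 4)*(q - 3)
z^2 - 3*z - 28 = (z - 7)*(z + 4)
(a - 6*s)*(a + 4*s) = a^2 - 2*a*s - 24*s^2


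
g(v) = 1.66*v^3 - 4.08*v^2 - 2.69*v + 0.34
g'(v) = 4.98*v^2 - 8.16*v - 2.69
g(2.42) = -6.54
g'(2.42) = 6.73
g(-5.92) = -471.13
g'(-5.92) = 220.15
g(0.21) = -0.39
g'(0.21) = -4.18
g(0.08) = 0.10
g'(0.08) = -3.31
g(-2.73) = -56.50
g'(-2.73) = 56.70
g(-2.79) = -59.97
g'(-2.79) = 58.84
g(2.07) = -7.99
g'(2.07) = 1.76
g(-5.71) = -426.37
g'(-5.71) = 206.27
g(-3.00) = -73.13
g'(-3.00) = 66.61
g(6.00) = 195.88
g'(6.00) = 127.63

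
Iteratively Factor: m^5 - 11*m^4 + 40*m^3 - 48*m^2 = (m)*(m^4 - 11*m^3 + 40*m^2 - 48*m) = m*(m - 4)*(m^3 - 7*m^2 + 12*m) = m^2*(m - 4)*(m^2 - 7*m + 12) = m^2*(m - 4)*(m - 3)*(m - 4)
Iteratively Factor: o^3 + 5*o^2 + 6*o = (o + 2)*(o^2 + 3*o) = (o + 2)*(o + 3)*(o)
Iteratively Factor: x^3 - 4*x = (x + 2)*(x^2 - 2*x) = x*(x + 2)*(x - 2)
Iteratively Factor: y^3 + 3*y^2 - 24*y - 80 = (y + 4)*(y^2 - y - 20) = (y + 4)^2*(y - 5)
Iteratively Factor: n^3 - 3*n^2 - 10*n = (n + 2)*(n^2 - 5*n) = n*(n + 2)*(n - 5)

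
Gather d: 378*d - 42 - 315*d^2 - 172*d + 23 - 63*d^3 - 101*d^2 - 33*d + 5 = -63*d^3 - 416*d^2 + 173*d - 14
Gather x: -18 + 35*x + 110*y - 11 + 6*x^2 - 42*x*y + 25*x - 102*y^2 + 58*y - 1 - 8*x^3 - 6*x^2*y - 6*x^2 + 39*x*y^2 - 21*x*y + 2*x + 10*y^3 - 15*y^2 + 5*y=-8*x^3 - 6*x^2*y + x*(39*y^2 - 63*y + 62) + 10*y^3 - 117*y^2 + 173*y - 30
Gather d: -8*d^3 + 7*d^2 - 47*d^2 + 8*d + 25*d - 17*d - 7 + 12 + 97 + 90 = -8*d^3 - 40*d^2 + 16*d + 192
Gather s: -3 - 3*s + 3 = -3*s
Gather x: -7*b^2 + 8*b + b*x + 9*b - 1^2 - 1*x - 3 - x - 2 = -7*b^2 + 17*b + x*(b - 2) - 6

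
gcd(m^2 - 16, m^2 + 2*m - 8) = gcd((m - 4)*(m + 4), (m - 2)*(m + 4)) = m + 4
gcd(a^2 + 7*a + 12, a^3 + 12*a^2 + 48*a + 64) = a + 4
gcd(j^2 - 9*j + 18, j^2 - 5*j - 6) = j - 6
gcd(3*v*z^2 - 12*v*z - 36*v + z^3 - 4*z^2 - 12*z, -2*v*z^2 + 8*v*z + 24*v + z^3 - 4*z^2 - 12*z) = z^2 - 4*z - 12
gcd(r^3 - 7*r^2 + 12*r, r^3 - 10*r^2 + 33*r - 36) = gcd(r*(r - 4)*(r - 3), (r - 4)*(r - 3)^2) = r^2 - 7*r + 12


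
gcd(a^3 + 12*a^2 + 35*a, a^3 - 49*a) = a^2 + 7*a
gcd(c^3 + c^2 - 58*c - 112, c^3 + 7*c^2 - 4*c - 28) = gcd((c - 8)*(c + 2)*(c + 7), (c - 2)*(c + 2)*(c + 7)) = c^2 + 9*c + 14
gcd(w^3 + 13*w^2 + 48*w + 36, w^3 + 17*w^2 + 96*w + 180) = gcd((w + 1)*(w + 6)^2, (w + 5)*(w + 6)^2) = w^2 + 12*w + 36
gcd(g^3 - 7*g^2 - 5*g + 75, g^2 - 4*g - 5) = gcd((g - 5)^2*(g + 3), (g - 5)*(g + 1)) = g - 5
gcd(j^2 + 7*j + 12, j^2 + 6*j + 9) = j + 3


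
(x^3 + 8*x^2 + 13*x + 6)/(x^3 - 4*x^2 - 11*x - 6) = (x + 6)/(x - 6)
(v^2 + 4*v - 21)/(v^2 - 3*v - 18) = (-v^2 - 4*v + 21)/(-v^2 + 3*v + 18)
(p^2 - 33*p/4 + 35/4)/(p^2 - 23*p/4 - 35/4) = (4*p - 5)/(4*p + 5)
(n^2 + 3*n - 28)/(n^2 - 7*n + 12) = (n + 7)/(n - 3)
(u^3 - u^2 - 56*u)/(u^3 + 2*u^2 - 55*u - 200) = u*(u + 7)/(u^2 + 10*u + 25)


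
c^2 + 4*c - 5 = (c - 1)*(c + 5)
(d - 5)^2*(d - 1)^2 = d^4 - 12*d^3 + 46*d^2 - 60*d + 25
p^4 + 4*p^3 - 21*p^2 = p^2*(p - 3)*(p + 7)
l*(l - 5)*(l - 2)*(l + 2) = l^4 - 5*l^3 - 4*l^2 + 20*l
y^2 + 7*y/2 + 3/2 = (y + 1/2)*(y + 3)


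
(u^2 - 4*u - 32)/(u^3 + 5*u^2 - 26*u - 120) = (u - 8)/(u^2 + u - 30)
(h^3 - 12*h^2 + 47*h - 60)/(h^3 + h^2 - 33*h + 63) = (h^2 - 9*h + 20)/(h^2 + 4*h - 21)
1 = 1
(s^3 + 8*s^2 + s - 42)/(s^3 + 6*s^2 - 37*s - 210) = (s^2 + s - 6)/(s^2 - s - 30)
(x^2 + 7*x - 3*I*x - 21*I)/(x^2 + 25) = (x^2 + x*(7 - 3*I) - 21*I)/(x^2 + 25)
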